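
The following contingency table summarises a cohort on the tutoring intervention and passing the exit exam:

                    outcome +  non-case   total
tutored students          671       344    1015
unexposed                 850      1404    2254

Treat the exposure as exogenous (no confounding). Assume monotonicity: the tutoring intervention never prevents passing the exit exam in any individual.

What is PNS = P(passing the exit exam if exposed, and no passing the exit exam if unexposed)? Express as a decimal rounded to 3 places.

PNS ≈ 0.284

p₁ = P(outcome | exposed) = 671/1015 = 0.66108
p₀ = P(outcome | unexposed) = 850/2254 = 0.37711
Under exogeneity and monotonicity, PNS = p₁ − p₀.
PNS = 0.66108 − 0.37711 = 0.28398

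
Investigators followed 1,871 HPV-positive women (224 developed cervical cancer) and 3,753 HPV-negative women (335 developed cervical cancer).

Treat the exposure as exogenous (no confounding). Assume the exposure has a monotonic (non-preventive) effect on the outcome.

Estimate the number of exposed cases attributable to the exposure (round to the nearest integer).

about 57 cases

p₁ = P(outcome | exposed) = 224/1871 = 0.11972
p₀ = P(outcome | unexposed) = 335/3753 = 0.089262
PN = (p₁ − p₀)/p₁ = (0.11972 − 0.089262) / 0.11972 ≈ 0.25442.
Attributable cases ≈ PN × (exposed cases) = 0.25442 × 224 ≈ 56.99.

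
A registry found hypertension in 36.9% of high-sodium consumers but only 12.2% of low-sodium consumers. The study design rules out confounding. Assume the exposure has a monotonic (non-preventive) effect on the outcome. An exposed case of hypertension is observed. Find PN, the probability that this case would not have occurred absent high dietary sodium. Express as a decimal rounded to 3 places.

p₁ = 0.369, p₀ = 0.122.
Under exogeneity and monotonicity, PN = (p₁ − p₀) / p₁.
PN = (0.369 − 0.122) / 0.369 = 0.247 / 0.369 ≈ 0.6694

PN ≈ 0.669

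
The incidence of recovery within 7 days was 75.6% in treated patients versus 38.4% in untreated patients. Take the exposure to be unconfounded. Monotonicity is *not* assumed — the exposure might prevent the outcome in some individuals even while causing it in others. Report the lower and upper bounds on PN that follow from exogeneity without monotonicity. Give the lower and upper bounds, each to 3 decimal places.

p₁ = 0.756, p₀ = 0.384.
Under exogeneity alone the bounds on PN are max{0,(p₁−p₀)/p₁} ≤ PN ≤ min{1,(1−p₀)/p₁}.
  lower = (p₁ − p₀)/p₁ = 0.372 / 0.756 ≈ 0.4921
  upper = min{1, (1 − p₀)/p₁} = 0.616 / 0.756 ≈ 0.8148

0.492 ≤ PN ≤ 0.815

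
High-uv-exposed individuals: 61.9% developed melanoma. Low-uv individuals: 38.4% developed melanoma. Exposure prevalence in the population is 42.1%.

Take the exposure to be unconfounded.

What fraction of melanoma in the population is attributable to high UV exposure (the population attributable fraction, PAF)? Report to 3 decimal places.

p₁ = 0.619, p₀ = 0.384.
Overall risk P(Y=1) = π·p₁ + (1−π)·p₀ = 0.421×0.619 + 0.579×0.384 = 0.48294.
Under exogeneity, PAF = [P(Y=1) − p₀] / P(Y=1).
PAF = (0.48294 − 0.384) / 0.48294 ≈ 0.2049

PAF ≈ 0.205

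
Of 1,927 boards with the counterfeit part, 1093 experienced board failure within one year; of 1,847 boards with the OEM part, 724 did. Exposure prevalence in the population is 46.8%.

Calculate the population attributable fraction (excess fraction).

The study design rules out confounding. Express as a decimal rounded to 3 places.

p₁ = P(outcome | exposed) = 1093/1927 = 0.5672
p₀ = P(outcome | unexposed) = 724/1847 = 0.39199
Overall risk P(Y=1) = π·p₁ + (1−π)·p₀ = 0.468×0.5672 + 0.532×0.39199 = 0.47399.
Under exogeneity, PAF = [P(Y=1) − p₀] / P(Y=1).
PAF = (0.47399 − 0.39199) / 0.47399 ≈ 0.1730

PAF ≈ 0.173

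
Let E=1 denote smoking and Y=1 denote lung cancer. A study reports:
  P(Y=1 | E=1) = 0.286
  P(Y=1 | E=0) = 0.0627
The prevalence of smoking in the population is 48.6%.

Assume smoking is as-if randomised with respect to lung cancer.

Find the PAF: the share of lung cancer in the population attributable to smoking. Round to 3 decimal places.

PAF ≈ 0.634

Let p₁ = 0.286, p₀ = 0.0627.
Overall risk P(Y=1) = π·p₁ + (1−π)·p₀ = 0.486×0.286 + 0.514×0.0627 = 0.17122.
Under exogeneity, PAF = [P(Y=1) − p₀] / P(Y=1).
PAF = (0.17122 − 0.0627) / 0.17122 ≈ 0.6338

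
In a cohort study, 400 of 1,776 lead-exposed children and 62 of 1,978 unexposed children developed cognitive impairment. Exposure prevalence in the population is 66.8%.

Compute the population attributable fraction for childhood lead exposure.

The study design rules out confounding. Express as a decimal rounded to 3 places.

p₁ = P(outcome | exposed) = 400/1776 = 0.22523
p₀ = P(outcome | unexposed) = 62/1978 = 0.031345
Overall risk P(Y=1) = π·p₁ + (1−π)·p₀ = 0.668×0.22523 + 0.332×0.031345 = 0.16086.
Under exogeneity, PAF = [P(Y=1) − p₀] / P(Y=1).
PAF = (0.16086 − 0.031345) / 0.16086 ≈ 0.8051

PAF ≈ 0.805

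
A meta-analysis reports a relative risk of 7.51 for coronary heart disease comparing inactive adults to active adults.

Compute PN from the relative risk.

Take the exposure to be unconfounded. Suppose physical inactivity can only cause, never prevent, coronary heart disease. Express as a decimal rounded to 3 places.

Under exogeneity and monotonicity, PN = (RR − 1) / RR = 1 − 1/RR.
PN = (7.51 − 1) / 7.51 = 6.51 / 7.51 ≈ 0.8668

PN ≈ 0.867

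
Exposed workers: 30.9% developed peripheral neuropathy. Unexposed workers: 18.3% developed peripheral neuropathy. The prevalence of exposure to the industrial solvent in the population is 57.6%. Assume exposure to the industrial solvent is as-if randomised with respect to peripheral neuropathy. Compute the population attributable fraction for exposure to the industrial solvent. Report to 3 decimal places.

p₁ = 0.309, p₀ = 0.183.
Overall risk P(Y=1) = π·p₁ + (1−π)·p₀ = 0.576×0.309 + 0.424×0.183 = 0.25558.
Under exogeneity, PAF = [P(Y=1) − p₀] / P(Y=1).
PAF = (0.25558 − 0.183) / 0.25558 ≈ 0.2840

PAF ≈ 0.284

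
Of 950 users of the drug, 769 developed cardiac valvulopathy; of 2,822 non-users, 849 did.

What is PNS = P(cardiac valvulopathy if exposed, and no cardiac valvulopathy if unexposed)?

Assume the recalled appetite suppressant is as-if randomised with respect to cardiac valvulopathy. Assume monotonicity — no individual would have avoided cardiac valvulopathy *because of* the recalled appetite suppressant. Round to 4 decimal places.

PNS ≈ 0.5086

p₁ = P(outcome | exposed) = 769/950 = 0.80947
p₀ = P(outcome | unexposed) = 849/2822 = 0.30085
Under exogeneity and monotonicity, PNS = p₁ − p₀.
PNS = 0.80947 − 0.30085 = 0.50862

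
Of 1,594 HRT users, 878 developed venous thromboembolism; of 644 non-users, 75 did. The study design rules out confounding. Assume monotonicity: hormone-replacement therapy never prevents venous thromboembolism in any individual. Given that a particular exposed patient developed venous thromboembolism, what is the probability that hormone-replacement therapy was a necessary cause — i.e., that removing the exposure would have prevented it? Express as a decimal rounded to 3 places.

p₁ = P(outcome | exposed) = 878/1594 = 0.55082
p₀ = P(outcome | unexposed) = 75/644 = 0.11646
Under exogeneity and monotonicity, PN = (p₁ − p₀) / p₁.
PN = (0.55082 − 0.11646) / 0.55082 = 0.43436 / 0.55082 ≈ 0.7886

PN ≈ 0.789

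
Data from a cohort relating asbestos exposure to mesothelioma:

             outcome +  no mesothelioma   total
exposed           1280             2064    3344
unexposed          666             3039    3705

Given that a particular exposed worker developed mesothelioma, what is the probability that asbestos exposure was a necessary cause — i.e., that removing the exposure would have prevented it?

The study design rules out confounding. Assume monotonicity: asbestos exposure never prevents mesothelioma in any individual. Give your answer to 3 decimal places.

p₁ = P(outcome | exposed) = 1280/3344 = 0.38278
p₀ = P(outcome | unexposed) = 666/3705 = 0.17976
Under exogeneity and monotonicity, PN = (p₁ − p₀) / p₁.
PN = (0.38278 − 0.17976) / 0.38278 = 0.20302 / 0.38278 ≈ 0.5304

PN ≈ 0.530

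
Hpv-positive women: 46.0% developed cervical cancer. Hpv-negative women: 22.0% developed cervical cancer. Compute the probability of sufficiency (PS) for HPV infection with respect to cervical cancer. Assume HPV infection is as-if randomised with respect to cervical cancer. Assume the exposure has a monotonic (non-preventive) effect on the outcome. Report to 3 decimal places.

p₁ = 0.46, p₀ = 0.22.
Under exogeneity and monotonicity, PS = (p₁ − p₀) / (1 − p₀).
PS = (0.46 − 0.22) / (1 − 0.22) = 0.24 / 0.78 ≈ 0.3077

PS ≈ 0.308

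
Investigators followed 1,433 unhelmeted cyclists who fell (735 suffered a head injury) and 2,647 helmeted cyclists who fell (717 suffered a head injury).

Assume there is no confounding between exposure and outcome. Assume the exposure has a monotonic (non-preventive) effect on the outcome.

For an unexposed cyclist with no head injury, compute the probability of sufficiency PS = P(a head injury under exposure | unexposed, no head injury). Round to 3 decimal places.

PS ≈ 0.332

p₁ = P(outcome | exposed) = 735/1433 = 0.51291
p₀ = P(outcome | unexposed) = 717/2647 = 0.27087
Under exogeneity and monotonicity, PS = (p₁ − p₀) / (1 − p₀).
PS = (0.51291 − 0.27087) / (1 − 0.27087) = 0.24204 / 0.72913 ≈ 0.3320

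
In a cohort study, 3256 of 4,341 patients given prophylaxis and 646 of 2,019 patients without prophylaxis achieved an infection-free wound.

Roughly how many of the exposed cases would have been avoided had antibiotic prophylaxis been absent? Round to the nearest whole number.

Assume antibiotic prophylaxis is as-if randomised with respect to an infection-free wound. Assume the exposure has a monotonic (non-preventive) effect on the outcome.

about 1867 cases

p₁ = P(outcome | exposed) = 3256/4341 = 0.75006
p₀ = P(outcome | unexposed) = 646/2019 = 0.31996
PN = (p₁ − p₀)/p₁ = (0.75006 − 0.31996) / 0.75006 ≈ 0.57342.
Attributable cases ≈ PN × (exposed cases) = 0.57342 × 3256 ≈ 1867.05.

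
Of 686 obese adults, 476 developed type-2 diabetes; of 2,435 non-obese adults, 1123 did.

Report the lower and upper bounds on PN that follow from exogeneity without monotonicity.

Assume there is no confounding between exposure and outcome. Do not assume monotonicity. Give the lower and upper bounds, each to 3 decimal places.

0.335 ≤ PN ≤ 0.777

p₁ = P(outcome | exposed) = 476/686 = 0.69388
p₀ = P(outcome | unexposed) = 1123/2435 = 0.46119
Under exogeneity alone the bounds on PN are max{0,(p₁−p₀)/p₁} ≤ PN ≤ min{1,(1−p₀)/p₁}.
  lower = (p₁ − p₀)/p₁ = 0.23269 / 0.69388 ≈ 0.3353
  upper = min{1, (1 − p₀)/p₁} = 0.53881 / 0.69388 ≈ 0.7765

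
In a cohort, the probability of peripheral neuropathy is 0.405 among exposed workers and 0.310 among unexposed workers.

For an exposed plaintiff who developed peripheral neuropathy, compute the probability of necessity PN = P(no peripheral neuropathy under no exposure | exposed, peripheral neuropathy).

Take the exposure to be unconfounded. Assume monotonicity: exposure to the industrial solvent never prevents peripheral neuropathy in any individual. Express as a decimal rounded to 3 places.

Let p₁ = 0.405, p₀ = 0.31.
Under exogeneity and monotonicity, PN = (p₁ − p₀) / p₁.
PN = (0.405 − 0.31) / 0.405 = 0.095 / 0.405 ≈ 0.2346

PN ≈ 0.235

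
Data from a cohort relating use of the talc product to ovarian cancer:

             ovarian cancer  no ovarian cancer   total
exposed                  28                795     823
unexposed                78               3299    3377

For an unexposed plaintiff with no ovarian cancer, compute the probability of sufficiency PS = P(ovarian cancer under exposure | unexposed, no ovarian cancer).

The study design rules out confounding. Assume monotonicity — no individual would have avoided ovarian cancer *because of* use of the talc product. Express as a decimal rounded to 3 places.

PS ≈ 0.011

p₁ = P(outcome | exposed) = 28/823 = 0.034022
p₀ = P(outcome | unexposed) = 78/3377 = 0.023097
Under exogeneity and monotonicity, PS = (p₁ − p₀) / (1 − p₀).
PS = (0.034022 − 0.023097) / (1 − 0.023097) = 0.010924 / 0.9769 ≈ 0.0112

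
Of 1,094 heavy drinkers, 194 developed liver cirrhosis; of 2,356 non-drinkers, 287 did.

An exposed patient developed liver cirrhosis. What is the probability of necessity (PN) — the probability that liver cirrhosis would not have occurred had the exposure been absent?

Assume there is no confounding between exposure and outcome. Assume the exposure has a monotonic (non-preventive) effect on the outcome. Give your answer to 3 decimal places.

PN ≈ 0.313

p₁ = P(outcome | exposed) = 194/1094 = 0.17733
p₀ = P(outcome | unexposed) = 287/2356 = 0.12182
Under exogeneity and monotonicity, PN = (p₁ − p₀) / p₁.
PN = (0.17733 − 0.12182) / 0.17733 = 0.055514 / 0.17733 ≈ 0.3131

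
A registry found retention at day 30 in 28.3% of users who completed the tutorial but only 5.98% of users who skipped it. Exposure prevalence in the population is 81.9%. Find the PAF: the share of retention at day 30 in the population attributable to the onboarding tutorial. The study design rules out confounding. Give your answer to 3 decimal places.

PAF ≈ 0.754

p₁ = 0.283, p₀ = 0.0598.
Overall risk P(Y=1) = π·p₁ + (1−π)·p₀ = 0.819×0.283 + 0.181×0.0598 = 0.2426.
Under exogeneity, PAF = [P(Y=1) − p₀] / P(Y=1).
PAF = (0.2426 − 0.0598) / 0.2426 ≈ 0.7535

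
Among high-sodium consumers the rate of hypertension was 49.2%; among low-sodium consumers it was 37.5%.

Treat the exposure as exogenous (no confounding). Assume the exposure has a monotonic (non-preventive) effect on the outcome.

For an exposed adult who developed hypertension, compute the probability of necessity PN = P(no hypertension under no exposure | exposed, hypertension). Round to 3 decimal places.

PN ≈ 0.238

p₁ = 0.492, p₀ = 0.375.
Under exogeneity and monotonicity, PN = (p₁ − p₀) / p₁.
PN = (0.492 − 0.375) / 0.492 = 0.117 / 0.492 ≈ 0.2378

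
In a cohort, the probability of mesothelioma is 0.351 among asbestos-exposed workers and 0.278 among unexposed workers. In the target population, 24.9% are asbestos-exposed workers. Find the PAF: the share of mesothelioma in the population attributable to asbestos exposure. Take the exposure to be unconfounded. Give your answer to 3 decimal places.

PAF ≈ 0.061

Let p₁ = 0.351, p₀ = 0.278.
Overall risk P(Y=1) = π·p₁ + (1−π)·p₀ = 0.249×0.351 + 0.751×0.278 = 0.29618.
Under exogeneity, PAF = [P(Y=1) − p₀] / P(Y=1).
PAF = (0.29618 − 0.278) / 0.29618 ≈ 0.0614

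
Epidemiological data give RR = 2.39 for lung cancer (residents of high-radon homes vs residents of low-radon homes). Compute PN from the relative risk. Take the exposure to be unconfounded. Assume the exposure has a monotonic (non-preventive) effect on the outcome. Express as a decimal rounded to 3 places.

Under exogeneity and monotonicity, PN = (RR − 1) / RR = 1 − 1/RR.
PN = (2.39 − 1) / 2.39 = 1.39 / 2.39 ≈ 0.5816

PN ≈ 0.582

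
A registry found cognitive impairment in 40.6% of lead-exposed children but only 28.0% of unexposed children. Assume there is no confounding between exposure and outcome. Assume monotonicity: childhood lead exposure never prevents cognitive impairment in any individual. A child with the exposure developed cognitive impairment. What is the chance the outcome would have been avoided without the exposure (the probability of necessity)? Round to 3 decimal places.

PN ≈ 0.310

p₁ = 0.406, p₀ = 0.28.
Under exogeneity and monotonicity, PN = (p₁ − p₀) / p₁.
PN = (0.406 − 0.28) / 0.406 = 0.126 / 0.406 ≈ 0.3103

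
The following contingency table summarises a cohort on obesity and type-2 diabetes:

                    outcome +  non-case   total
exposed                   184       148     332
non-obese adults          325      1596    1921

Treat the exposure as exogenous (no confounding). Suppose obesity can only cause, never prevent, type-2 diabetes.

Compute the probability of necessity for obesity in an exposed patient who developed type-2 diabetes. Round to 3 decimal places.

p₁ = P(outcome | exposed) = 184/332 = 0.55422
p₀ = P(outcome | unexposed) = 325/1921 = 0.16918
Under exogeneity and monotonicity, PN = (p₁ − p₀) / p₁.
PN = (0.55422 − 0.16918) / 0.55422 = 0.38503 / 0.55422 ≈ 0.6947

PN ≈ 0.695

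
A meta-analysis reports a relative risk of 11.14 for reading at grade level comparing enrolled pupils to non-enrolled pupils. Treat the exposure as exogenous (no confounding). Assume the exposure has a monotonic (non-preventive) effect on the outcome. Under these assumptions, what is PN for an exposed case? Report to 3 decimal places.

PN ≈ 0.910

Under exogeneity and monotonicity, PN = (RR − 1) / RR = 1 − 1/RR.
PN = (11.14 − 1) / 11.14 = 10.14 / 11.14 ≈ 0.9102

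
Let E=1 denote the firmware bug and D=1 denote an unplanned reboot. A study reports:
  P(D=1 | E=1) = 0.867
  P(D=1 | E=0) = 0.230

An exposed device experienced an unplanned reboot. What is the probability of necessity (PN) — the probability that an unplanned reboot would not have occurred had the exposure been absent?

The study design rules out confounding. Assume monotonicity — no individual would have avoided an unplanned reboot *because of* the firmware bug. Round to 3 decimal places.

PN ≈ 0.735

Let p₁ = 0.867, p₀ = 0.23.
Under exogeneity and monotonicity, PN = (p₁ − p₀) / p₁.
PN = (0.867 − 0.23) / 0.867 = 0.637 / 0.867 ≈ 0.7347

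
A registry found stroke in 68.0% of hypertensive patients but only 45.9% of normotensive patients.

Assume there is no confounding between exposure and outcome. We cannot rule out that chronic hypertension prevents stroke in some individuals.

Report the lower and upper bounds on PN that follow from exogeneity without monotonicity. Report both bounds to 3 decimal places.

0.325 ≤ PN ≤ 0.796

p₁ = 0.68, p₀ = 0.459.
Under exogeneity alone the bounds on PN are max{0,(p₁−p₀)/p₁} ≤ PN ≤ min{1,(1−p₀)/p₁}.
  lower = (p₁ − p₀)/p₁ = 0.221 / 0.68 ≈ 0.3250
  upper = min{1, (1 − p₀)/p₁} = 0.541 / 0.68 ≈ 0.7956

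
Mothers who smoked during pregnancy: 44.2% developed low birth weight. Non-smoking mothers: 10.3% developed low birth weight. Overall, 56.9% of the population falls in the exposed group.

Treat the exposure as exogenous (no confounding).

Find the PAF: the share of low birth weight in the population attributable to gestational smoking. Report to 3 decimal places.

PAF ≈ 0.652

p₁ = 0.442, p₀ = 0.103.
Overall risk P(Y=1) = π·p₁ + (1−π)·p₀ = 0.569×0.442 + 0.431×0.103 = 0.29589.
Under exogeneity, PAF = [P(Y=1) − p₀] / P(Y=1).
PAF = (0.29589 − 0.103) / 0.29589 ≈ 0.6519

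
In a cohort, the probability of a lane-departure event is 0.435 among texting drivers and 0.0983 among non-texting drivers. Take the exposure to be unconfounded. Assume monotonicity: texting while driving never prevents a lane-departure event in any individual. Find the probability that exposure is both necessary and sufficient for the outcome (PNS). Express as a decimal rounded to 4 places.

Let p₁ = 0.435, p₀ = 0.0983.
Under exogeneity and monotonicity, PNS = p₁ − p₀.
PNS = 0.435 − 0.0983 = 0.3367

PNS ≈ 0.3367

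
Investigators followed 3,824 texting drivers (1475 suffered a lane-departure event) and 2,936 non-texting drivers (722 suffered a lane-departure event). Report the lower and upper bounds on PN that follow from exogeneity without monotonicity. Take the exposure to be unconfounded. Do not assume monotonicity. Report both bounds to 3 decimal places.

0.362 ≤ PN ≤ 1.000

p₁ = P(outcome | exposed) = 1475/3824 = 0.38572
p₀ = P(outcome | unexposed) = 722/2936 = 0.24591
Under exogeneity alone the bounds on PN are max{0,(p₁−p₀)/p₁} ≤ PN ≤ min{1,(1−p₀)/p₁}.
  lower = (p₁ − p₀)/p₁ = 0.13981 / 0.38572 ≈ 0.3625
  upper = min{1, (1 − p₀)/p₁} = 0.75409 / 0.38572 ≈ 1.9550 → capped at 1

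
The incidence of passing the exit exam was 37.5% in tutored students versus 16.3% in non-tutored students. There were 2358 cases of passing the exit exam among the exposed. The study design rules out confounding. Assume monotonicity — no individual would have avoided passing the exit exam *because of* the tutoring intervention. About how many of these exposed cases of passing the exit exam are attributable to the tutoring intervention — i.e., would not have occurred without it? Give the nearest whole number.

about 1333 cases

p₁ = 0.375, p₀ = 0.163.
PN = (p₁ − p₀)/p₁ = (0.375 − 0.163) / 0.375 ≈ 0.56533.
Attributable cases ≈ PN × (exposed cases) = 0.56533 × 2358 ≈ 1333.06.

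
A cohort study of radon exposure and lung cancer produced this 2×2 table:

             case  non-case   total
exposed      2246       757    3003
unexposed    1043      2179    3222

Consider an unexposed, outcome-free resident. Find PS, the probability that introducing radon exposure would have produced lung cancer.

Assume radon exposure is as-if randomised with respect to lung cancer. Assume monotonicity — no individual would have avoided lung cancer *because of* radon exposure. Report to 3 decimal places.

p₁ = P(outcome | exposed) = 2246/3003 = 0.74792
p₀ = P(outcome | unexposed) = 1043/3222 = 0.32371
Under exogeneity and monotonicity, PS = (p₁ − p₀)/(1 − p₀).
PS = (0.74792 − 0.32371) / 0.67629 ≈ 0.6273

PS ≈ 0.627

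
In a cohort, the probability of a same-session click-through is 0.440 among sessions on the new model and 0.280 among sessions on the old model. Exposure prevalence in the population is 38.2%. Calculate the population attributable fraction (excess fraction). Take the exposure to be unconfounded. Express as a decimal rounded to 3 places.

Let p₁ = 0.44, p₀ = 0.28.
Overall risk P(Y=1) = π·p₁ + (1−π)·p₀ = 0.382×0.44 + 0.618×0.28 = 0.34112.
Under exogeneity, PAF = [P(Y=1) − p₀] / P(Y=1).
PAF = (0.34112 − 0.28) / 0.34112 ≈ 0.1792

PAF ≈ 0.179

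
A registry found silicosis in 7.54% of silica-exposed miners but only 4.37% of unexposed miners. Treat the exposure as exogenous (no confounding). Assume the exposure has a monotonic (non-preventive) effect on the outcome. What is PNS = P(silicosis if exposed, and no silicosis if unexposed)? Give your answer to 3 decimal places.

PNS ≈ 0.032

p₁ = 0.0754, p₀ = 0.0437.
Under exogeneity and monotonicity, PNS = p₁ − p₀.
PNS = 0.0754 − 0.0437 = 0.0317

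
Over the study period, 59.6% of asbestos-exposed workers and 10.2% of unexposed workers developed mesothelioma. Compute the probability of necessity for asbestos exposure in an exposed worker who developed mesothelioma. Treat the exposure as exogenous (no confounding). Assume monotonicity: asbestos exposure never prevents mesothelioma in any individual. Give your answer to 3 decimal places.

PN ≈ 0.829

p₁ = 0.596, p₀ = 0.102.
Under exogeneity and monotonicity, PN = (p₁ − p₀) / p₁.
PN = (0.596 − 0.102) / 0.596 = 0.494 / 0.596 ≈ 0.8289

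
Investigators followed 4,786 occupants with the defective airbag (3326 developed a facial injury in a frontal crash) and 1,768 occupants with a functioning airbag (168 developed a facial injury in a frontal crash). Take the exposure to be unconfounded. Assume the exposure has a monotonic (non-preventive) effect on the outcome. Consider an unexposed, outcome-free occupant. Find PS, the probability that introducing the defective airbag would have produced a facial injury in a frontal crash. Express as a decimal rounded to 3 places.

PS ≈ 0.663

p₁ = P(outcome | exposed) = 3326/4786 = 0.69494
p₀ = P(outcome | unexposed) = 168/1768 = 0.095023
Under exogeneity and monotonicity, PS = (p₁ − p₀) / (1 − p₀).
PS = (0.69494 − 0.095023) / (1 − 0.095023) = 0.59992 / 0.90498 ≈ 0.6629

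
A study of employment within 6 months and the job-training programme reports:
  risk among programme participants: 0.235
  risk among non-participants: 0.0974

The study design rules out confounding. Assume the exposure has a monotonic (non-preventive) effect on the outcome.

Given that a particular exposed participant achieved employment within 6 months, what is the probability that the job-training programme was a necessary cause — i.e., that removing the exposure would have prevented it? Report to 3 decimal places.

PN ≈ 0.586

Let p₁ = 0.235, p₀ = 0.0974.
Under exogeneity and monotonicity, PN = (p₁ − p₀) / p₁.
PN = (0.235 − 0.0974) / 0.235 = 0.1376 / 0.235 ≈ 0.5855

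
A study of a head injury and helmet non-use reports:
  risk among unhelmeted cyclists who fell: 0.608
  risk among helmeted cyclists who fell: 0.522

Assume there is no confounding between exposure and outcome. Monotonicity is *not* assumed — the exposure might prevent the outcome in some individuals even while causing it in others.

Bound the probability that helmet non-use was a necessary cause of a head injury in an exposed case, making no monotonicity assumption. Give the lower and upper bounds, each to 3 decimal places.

0.141 ≤ PN ≤ 0.786

Let p₁ = 0.608, p₀ = 0.522.
Under exogeneity alone the bounds on PN are max{0,(p₁−p₀)/p₁} ≤ PN ≤ min{1,(1−p₀)/p₁}.
  lower = (p₁ − p₀)/p₁ = 0.086 / 0.608 ≈ 0.1414
  upper = min{1, (1 − p₀)/p₁} = 0.478 / 0.608 ≈ 0.7862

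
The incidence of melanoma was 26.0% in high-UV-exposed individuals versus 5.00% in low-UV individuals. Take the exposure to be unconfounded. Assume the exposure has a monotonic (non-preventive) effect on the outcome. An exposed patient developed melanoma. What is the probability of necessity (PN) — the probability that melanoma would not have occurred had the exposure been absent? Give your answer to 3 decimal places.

PN ≈ 0.808

p₁ = 0.26, p₀ = 0.05.
Under exogeneity and monotonicity, PN = (p₁ − p₀) / p₁.
PN = (0.26 − 0.05) / 0.26 = 0.21 / 0.26 ≈ 0.8077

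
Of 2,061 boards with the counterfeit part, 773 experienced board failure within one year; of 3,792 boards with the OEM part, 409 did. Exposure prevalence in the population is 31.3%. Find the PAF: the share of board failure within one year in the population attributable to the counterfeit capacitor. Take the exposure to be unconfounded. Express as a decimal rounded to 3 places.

PAF ≈ 0.437

p₁ = P(outcome | exposed) = 773/2061 = 0.37506
p₀ = P(outcome | unexposed) = 409/3792 = 0.10786
Overall risk P(Y=1) = π·p₁ + (1−π)·p₀ = 0.313×0.37506 + 0.687×0.10786 = 0.19149.
Under exogeneity, PAF = [P(Y=1) − p₀] / P(Y=1).
PAF = (0.19149 − 0.10786) / 0.19149 ≈ 0.4367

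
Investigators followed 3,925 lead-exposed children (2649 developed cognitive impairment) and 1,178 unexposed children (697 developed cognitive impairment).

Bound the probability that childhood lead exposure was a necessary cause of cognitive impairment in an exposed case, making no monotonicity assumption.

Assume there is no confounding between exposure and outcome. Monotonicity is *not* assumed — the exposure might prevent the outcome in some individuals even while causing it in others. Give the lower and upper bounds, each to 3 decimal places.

0.123 ≤ PN ≤ 0.605

p₁ = P(outcome | exposed) = 2649/3925 = 0.6749
p₀ = P(outcome | unexposed) = 697/1178 = 0.59168
Under exogeneity alone the bounds on PN are max{0,(p₁−p₀)/p₁} ≤ PN ≤ min{1,(1−p₀)/p₁}.
  lower = (p₁ − p₀)/p₁ = 0.083224 / 0.6749 ≈ 0.1233
  upper = min{1, (1 − p₀)/p₁} = 0.40832 / 0.6749 ≈ 0.6050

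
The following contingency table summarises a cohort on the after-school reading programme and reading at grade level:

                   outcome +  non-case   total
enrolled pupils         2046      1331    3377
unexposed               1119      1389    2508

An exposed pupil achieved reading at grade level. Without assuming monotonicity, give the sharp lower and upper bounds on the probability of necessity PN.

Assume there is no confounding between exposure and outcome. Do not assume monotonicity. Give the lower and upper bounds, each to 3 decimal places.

0.264 ≤ PN ≤ 0.914

p₁ = P(outcome | exposed) = 2046/3377 = 0.60586
p₀ = P(outcome | unexposed) = 1119/2508 = 0.44617
Under exogeneity alone the bounds on PN are max{0,(p₁−p₀)/p₁} ≤ PN ≤ min{1,(1−p₀)/p₁}.
  lower = (p₁ − p₀)/p₁ = 0.15969 / 0.60586 ≈ 0.2636
  upper = min{1, (1 − p₀)/p₁} = 0.55383 / 0.60586 ≈ 0.9141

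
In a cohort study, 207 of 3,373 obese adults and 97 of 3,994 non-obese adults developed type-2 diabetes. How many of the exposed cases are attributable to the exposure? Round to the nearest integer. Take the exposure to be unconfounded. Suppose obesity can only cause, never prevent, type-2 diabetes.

p₁ = P(outcome | exposed) = 207/3373 = 0.06137
p₀ = P(outcome | unexposed) = 97/3994 = 0.024286
PN = (p₁ − p₀)/p₁ = (0.06137 − 0.024286) / 0.06137 ≈ 0.60426.
Attributable cases ≈ PN × (exposed cases) = 0.60426 × 207 ≈ 125.08.

about 125 cases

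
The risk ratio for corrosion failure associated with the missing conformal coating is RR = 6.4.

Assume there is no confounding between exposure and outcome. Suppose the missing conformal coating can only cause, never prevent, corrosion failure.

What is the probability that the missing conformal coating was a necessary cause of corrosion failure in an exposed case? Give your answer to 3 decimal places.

Under exogeneity and monotonicity, PN = (RR − 1) / RR = 1 − 1/RR.
PN = (6.4 − 1) / 6.4 = 5.4 / 6.4 ≈ 0.8438

PN ≈ 0.844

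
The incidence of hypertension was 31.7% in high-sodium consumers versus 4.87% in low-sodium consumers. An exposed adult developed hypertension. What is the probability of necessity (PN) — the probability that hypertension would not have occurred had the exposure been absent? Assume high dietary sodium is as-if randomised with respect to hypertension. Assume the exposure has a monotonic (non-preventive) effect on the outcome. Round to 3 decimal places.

p₁ = 0.317, p₀ = 0.0487.
Under exogeneity and monotonicity, PN = (p₁ − p₀) / p₁.
PN = (0.317 − 0.0487) / 0.317 = 0.2683 / 0.317 ≈ 0.8464

PN ≈ 0.846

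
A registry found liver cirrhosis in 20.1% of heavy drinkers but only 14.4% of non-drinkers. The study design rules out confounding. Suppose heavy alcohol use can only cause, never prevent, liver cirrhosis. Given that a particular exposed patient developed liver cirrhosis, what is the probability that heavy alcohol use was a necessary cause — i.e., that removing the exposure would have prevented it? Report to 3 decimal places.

p₁ = 0.201, p₀ = 0.144.
Under exogeneity and monotonicity, PN = (p₁ − p₀) / p₁.
PN = (0.201 − 0.144) / 0.201 = 0.057 / 0.201 ≈ 0.2836

PN ≈ 0.284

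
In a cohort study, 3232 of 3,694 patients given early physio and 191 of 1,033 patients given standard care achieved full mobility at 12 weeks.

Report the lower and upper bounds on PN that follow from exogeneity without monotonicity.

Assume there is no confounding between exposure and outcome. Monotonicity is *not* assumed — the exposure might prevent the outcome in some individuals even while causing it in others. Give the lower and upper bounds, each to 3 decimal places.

0.789 ≤ PN ≤ 0.932

p₁ = P(outcome | exposed) = 3232/3694 = 0.87493
p₀ = P(outcome | unexposed) = 191/1033 = 0.1849
Under exogeneity alone the bounds on PN are max{0,(p₁−p₀)/p₁} ≤ PN ≤ min{1,(1−p₀)/p₁}.
  lower = (p₁ − p₀)/p₁ = 0.69003 / 0.87493 ≈ 0.7887
  upper = min{1, (1 − p₀)/p₁} = 0.8151 / 0.87493 ≈ 0.9316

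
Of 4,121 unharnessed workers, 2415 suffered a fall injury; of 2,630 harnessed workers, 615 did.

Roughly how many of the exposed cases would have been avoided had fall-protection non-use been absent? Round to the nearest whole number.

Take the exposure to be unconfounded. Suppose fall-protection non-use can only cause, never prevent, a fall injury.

p₁ = P(outcome | exposed) = 2415/4121 = 0.58602
p₀ = P(outcome | unexposed) = 615/2630 = 0.23384
PN = (p₁ − p₀)/p₁ = (0.58602 − 0.23384) / 0.58602 ≈ 0.60097.
Attributable cases ≈ PN × (exposed cases) = 0.60097 × 2415 ≈ 1451.34.

about 1451 cases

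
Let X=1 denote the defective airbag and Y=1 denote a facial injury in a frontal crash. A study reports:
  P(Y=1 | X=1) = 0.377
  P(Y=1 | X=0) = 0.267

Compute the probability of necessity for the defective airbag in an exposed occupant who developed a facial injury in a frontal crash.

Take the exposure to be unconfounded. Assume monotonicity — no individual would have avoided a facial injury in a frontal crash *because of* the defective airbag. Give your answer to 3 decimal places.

PN ≈ 0.292

Let p₁ = 0.377, p₀ = 0.267.
Under exogeneity and monotonicity, PN = (p₁ − p₀) / p₁.
PN = (0.377 − 0.267) / 0.377 = 0.11 / 0.377 ≈ 0.2918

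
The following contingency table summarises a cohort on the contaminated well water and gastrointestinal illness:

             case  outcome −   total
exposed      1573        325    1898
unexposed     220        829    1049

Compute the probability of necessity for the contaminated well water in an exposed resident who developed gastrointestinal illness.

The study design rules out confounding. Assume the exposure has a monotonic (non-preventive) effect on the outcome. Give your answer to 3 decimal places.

p₁ = P(outcome | exposed) = 1573/1898 = 0.82877
p₀ = P(outcome | unexposed) = 220/1049 = 0.20972
Under exogeneity and monotonicity, PN = (p₁ − p₀) / p₁.
PN = (0.82877 − 0.20972) / 0.82877 = 0.61904 / 0.82877 ≈ 0.7469

PN ≈ 0.747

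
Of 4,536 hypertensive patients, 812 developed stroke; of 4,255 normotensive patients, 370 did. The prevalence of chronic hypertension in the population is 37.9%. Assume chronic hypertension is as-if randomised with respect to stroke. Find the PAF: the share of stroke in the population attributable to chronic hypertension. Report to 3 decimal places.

p₁ = P(outcome | exposed) = 812/4536 = 0.17901
p₀ = P(outcome | unexposed) = 370/4255 = 0.086957
Overall risk P(Y=1) = π·p₁ + (1−π)·p₀ = 0.379×0.17901 + 0.621×0.086957 = 0.12185.
Under exogeneity, PAF = [P(Y=1) − p₀] / P(Y=1).
PAF = (0.12185 − 0.086957) / 0.12185 ≈ 0.2863

PAF ≈ 0.286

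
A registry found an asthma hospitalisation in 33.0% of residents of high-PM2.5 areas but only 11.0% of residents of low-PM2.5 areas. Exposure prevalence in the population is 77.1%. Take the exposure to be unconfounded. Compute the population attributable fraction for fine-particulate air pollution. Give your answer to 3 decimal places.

p₁ = 0.33, p₀ = 0.11.
Overall risk P(Y=1) = π·p₁ + (1−π)·p₀ = 0.771×0.33 + 0.229×0.11 = 0.27962.
Under exogeneity, PAF = [P(Y=1) − p₀] / P(Y=1).
PAF = (0.27962 − 0.11) / 0.27962 ≈ 0.6066

PAF ≈ 0.607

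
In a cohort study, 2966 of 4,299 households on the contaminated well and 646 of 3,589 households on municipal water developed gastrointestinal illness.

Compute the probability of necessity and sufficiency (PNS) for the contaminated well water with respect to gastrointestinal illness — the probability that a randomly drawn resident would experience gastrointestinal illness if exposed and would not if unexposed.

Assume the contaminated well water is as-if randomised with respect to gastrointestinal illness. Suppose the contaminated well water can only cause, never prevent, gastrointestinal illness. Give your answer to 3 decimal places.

p₁ = P(outcome | exposed) = 2966/4299 = 0.68993
p₀ = P(outcome | unexposed) = 646/3589 = 0.17999
Under exogeneity and monotonicity, PNS = p₁ − p₀.
PNS = 0.68993 − 0.17999 = 0.50993

PNS ≈ 0.510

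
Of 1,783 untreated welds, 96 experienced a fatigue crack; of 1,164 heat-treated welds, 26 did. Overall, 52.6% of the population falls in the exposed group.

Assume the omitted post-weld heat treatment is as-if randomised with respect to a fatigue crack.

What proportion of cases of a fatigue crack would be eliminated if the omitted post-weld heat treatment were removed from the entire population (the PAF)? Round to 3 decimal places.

p₁ = P(outcome | exposed) = 96/1783 = 0.053842
p₀ = P(outcome | unexposed) = 26/1164 = 0.022337
Overall risk P(Y=1) = π·p₁ + (1−π)·p₀ = 0.526×0.053842 + 0.474×0.022337 = 0.038908.
Under exogeneity, PAF = [P(Y=1) − p₀] / P(Y=1).
PAF = (0.038908 − 0.022337) / 0.038908 ≈ 0.4259

PAF ≈ 0.426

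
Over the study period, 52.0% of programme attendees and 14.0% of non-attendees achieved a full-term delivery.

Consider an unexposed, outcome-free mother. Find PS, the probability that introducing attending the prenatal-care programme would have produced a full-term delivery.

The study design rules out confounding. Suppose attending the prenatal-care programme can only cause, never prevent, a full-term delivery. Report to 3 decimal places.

PS ≈ 0.442

p₁ = 0.52, p₀ = 0.14.
Under exogeneity and monotonicity, PS = (p₁ − p₀) / (1 − p₀).
PS = (0.52 − 0.14) / (1 − 0.14) = 0.38 / 0.86 ≈ 0.4419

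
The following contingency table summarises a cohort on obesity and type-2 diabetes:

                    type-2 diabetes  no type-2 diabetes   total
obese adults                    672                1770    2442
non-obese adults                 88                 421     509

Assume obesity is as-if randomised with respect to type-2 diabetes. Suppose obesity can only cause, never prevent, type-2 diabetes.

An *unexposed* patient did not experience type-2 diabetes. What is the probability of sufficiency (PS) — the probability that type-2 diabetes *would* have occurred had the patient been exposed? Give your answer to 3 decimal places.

PS ≈ 0.124

p₁ = P(outcome | exposed) = 672/2442 = 0.27518
p₀ = P(outcome | unexposed) = 88/509 = 0.17289
Under exogeneity and monotonicity, PS = (p₁ − p₀)/(1 − p₀).
PS = (0.27518 − 0.17289) / 0.82711 ≈ 0.1237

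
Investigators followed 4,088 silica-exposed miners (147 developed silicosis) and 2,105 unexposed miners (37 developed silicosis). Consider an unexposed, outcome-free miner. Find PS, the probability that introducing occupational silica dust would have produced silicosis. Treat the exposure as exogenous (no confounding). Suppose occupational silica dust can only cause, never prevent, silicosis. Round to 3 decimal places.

p₁ = P(outcome | exposed) = 147/4088 = 0.035959
p₀ = P(outcome | unexposed) = 37/2105 = 0.017577
Under exogeneity and monotonicity, PS = (p₁ − p₀) / (1 − p₀).
PS = (0.035959 − 0.017577) / (1 − 0.017577) = 0.018382 / 0.98242 ≈ 0.0187

PS ≈ 0.019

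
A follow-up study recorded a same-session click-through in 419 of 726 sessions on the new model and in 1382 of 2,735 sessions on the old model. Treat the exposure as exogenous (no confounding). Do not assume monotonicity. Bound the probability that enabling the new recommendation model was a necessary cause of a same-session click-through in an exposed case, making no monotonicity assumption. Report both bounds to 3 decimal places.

0.124 ≤ PN ≤ 0.857

p₁ = P(outcome | exposed) = 419/726 = 0.57713
p₀ = P(outcome | unexposed) = 1382/2735 = 0.5053
Under exogeneity alone the bounds on PN are max{0,(p₁−p₀)/p₁} ≤ PN ≤ min{1,(1−p₀)/p₁}.
  lower = (p₁ − p₀)/p₁ = 0.071833 / 0.57713 ≈ 0.1245
  upper = min{1, (1 − p₀)/p₁} = 0.4947 / 0.57713 ≈ 0.8572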